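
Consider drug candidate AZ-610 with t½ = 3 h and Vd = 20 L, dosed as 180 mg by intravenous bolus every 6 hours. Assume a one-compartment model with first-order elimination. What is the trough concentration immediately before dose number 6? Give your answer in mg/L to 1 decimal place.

f = (1/2)^(τ/t½) = (1/2)^(6/3) ≈ 0.2500.
C₀ = D/Vd = 180/20 ≈ 9.000 mg/L.
Before the 6th dose, 5 doses have been given. Superposition: Cmin = C₀·(f + f² + … + f^5).
≈ 9.000 × (0.2500 + 0.0625 + 0.0156 + 0.0039 + 0.0010) ≈ 9.000 × 0.3330 ≈ 2.997 mg/L.

3.0 mg/L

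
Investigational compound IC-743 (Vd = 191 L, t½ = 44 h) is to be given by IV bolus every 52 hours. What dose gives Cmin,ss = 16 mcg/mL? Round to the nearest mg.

3877 mg

τ/t½ = 52/44 ≈ 1.1818, so f = (1/2)^(52/44) ≈ 0.440796.
Cmin,ss = (D/Vd)·f/(1−f), so D = Cmin,ss·Vd·(1−f)/f.
D = 16 × 191 × (1−f)/f ≈ 16 × 191 × 1.26862 ≈ 3876.90 mg.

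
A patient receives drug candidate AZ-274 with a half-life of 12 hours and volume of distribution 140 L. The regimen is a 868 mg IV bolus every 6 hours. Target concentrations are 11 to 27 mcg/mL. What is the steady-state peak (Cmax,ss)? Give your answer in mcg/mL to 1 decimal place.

τ/t½ = 6/12 ≈ 0.5, so fraction remaining f = (1/2)^(6/12) ≈ 0.7071.
Accumulation ratio R = 1/(1 − f) ≈ 1/0.2929 ≈ 3.4141.
Single-dose peak C₀ = D/Vd = 868/140 ≈ 6.200 mcg/mL.
Steady-state peak Cmax,ss = C₀·R ≈ 6.200 × 3.4141 ≈ 21.167 mcg/mL.
Peak 21.2 mcg/mL vs MTC 27 mcg/mL: below toxic threshold.

21.2 mcg/mL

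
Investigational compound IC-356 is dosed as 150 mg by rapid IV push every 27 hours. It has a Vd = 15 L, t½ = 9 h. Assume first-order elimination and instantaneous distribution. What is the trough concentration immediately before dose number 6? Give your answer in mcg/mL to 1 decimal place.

1.4 mcg/mL

f = (1/2)^(τ/t½) = (1/2)^(27/9) ≈ 0.1250.
C₀ = D/Vd = 150/15 ≈ 10.000 mcg/mL.
Before the 6th dose, 5 doses have been given. Superposition: Cmin = C₀·(f + f² + … + f^5).
≈ 10.000 × (0.1250 + 0.0156 + 0.0020 + 0.0002 + 0.0000) ≈ 10.000 × 0.1428 ≈ 1.428 mcg/mL.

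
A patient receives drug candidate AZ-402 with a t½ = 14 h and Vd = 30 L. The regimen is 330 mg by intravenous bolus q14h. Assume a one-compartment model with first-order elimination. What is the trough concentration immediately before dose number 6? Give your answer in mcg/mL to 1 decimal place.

10.7 mcg/mL

f = (1/2)^(τ/t½) = (1/2)^(14/14) ≈ 0.5000.
C₀ = D/Vd = 330/30 ≈ 11.000 mcg/mL.
Before the 6th dose, 5 doses have been given. Superposition: Cmin = C₀·(f + f² + … + f^5).
≈ 11.000 × (0.5000 + 0.2500 + 0.1250 + 0.0625 + 0.0313) ≈ 11.000 × 0.9688 ≈ 10.657 mcg/mL.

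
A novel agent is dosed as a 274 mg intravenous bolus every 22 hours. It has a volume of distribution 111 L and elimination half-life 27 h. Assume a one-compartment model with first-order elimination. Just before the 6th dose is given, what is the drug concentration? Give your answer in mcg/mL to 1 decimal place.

f = (1/2)^(τ/t½) = (1/2)^(22/27) ≈ 0.5685.
C₀ = D/Vd = 274/111 ≈ 2.468 mcg/mL.
Before the 6th dose, 5 doses have been given. Superposition: Cmin = C₀·(f + f² + … + f^5).
≈ 2.468 × (0.5685 + 0.3232 + 0.1837 + 0.1045 + 0.0594) ≈ 2.468 × 1.2393 ≈ 3.059 mcg/mL.

3.1 mcg/mL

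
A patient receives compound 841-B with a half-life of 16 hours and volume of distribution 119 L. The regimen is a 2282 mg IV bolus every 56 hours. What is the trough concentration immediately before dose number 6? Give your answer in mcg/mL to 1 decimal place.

1.9 mcg/mL

f = (1/2)^(τ/t½) = (1/2)^(56/16) ≈ 0.0884.
C₀ = D/Vd = 2282/119 ≈ 19.176 mcg/mL.
Before the 6th dose, 5 doses have been given. Superposition: Cmin = C₀·(f + f² + … + f^5).
≈ 19.176 × (0.0884 + 0.0078 + 0.0007 + 0.0001 + 0.0000) ≈ 19.176 × 0.0970 ≈ 1.860 mcg/mL.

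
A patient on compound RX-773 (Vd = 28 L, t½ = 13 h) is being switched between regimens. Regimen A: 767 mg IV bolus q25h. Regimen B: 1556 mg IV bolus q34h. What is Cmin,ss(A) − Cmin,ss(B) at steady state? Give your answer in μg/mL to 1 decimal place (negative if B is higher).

-1.0 μg/mL

Regimen A: f = (1/2)^(25/13) ≈ 0.2637; Cmin,ss = (767/28)·f/(1−f) ≈ 9.811 μg/mL.
Regimen B: f = (1/2)^(34/13) ≈ 0.1632; Cmin,ss = (1556/28)·f/(1−f) ≈ 10.838 μg/mL.
Difference ≈ 9.811 − 10.838 ≈ -1.027 μg/mL.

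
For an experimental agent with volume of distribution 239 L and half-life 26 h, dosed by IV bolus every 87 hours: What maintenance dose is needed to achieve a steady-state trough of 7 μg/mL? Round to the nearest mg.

15340 mg

τ/t½ = 87/26 ≈ 3.3462, so f = (1/2)^(87/26) ≈ 0.098335.
Cmin,ss = (D/Vd)·f/(1−f), so D = Cmin,ss·Vd·(1−f)/f.
D = 7 × 239 × (1−f)/f ≈ 7 × 239 × 9.16932 ≈ 15340.27 mg.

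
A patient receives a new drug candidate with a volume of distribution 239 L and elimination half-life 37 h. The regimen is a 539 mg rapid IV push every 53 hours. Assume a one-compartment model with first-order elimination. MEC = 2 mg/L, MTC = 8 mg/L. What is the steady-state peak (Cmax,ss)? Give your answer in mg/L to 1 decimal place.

Over one 53-h interval, 53/37 ≈ 1.4324 half-lives elapse, leaving f ≈ 0.3705 of each dose.
At steady state, accumulation factor R = 1/(1 − e^(−kτ)) ≈ 1.5886.
Single-dose peak C₀ = D/Vd = 539/239 ≈ 2.255 mg/L.
Steady-state peak Cmax,ss = C₀·R ≈ 2.255 × 1.5886 ≈ 3.582 mg/L.
Peak 3.6 mg/L vs MTC 8 mg/L: below toxic threshold.

3.6 mg/L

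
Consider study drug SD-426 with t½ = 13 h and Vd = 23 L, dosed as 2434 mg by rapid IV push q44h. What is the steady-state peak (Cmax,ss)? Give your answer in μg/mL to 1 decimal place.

117.0 μg/mL

Over one 44-h interval, 44/13 ≈ 3.3846 half-lives elapse, leaving f ≈ 0.0957 of each dose.
At steady state, accumulation factor R = 1/(1 − e^(−kτ)) ≈ 1.1058.
Each bolus raises the concentration by D/Vd = 2434/23 ≈ 105.826 μg/mL.
Cmax,ss = C₀/(1 − f) ≈ 105.826/0.9043 ≈ 117.025 μg/mL.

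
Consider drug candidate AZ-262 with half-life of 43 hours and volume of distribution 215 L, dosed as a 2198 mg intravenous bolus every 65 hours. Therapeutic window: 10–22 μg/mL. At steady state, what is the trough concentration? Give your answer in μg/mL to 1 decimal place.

5.5 μg/mL

τ/t½ = 65/43 ≈ 1.5116, so fraction remaining f = (1/2)^(65/43) ≈ 0.3507.
Each bolus raises the concentration by D/Vd = 2198/215 ≈ 10.223 μg/mL.
Steady-state trough Cmin,ss = C₀·f/(1−f) ≈ 10.223 × 0.3507/0.6493 ≈ 5.522 μg/mL.
Trough 5.5 μg/mL vs MEC 10 μg/mL: subtherapeutic.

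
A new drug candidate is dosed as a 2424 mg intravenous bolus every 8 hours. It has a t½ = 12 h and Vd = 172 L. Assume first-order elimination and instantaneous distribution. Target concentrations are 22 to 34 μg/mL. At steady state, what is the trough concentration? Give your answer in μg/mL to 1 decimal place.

τ/t½ = 8/12 ≈ 0.66667, so fraction remaining f = (1/2)^(8/12) ≈ 0.6300.
Single-dose peak C₀ = D/Vd = 2424/172 ≈ 14.093 μg/mL.
Steady-state trough Cmin,ss = C₀·f/(1−f) ≈ 14.093 × 0.6300/0.3700 ≈ 23.996 μg/mL.
Trough 24.0 μg/mL vs MEC 22 μg/mL: adequate.

24.0 μg/mL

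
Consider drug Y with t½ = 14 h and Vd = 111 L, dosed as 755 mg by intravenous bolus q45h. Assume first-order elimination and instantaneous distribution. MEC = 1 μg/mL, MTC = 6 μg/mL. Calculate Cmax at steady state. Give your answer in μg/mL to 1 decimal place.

7.6 μg/mL

k = ln2/t½ = ln2/14 ≈ 0.049511 h⁻¹; fraction remaining f = e^(−kτ) = e^(−0.049511×45) ≈ 0.1077.
Accumulation ratio R = 1/(1 − f) ≈ 1/0.8923 ≈ 1.1207.
Each bolus raises the concentration by D/Vd = 755/111 ≈ 6.802 μg/mL.
Cmax,ss = C₀/(1 − f) ≈ 6.802/0.8923 ≈ 7.623 μg/mL.
Peak 7.6 μg/mL vs MTC 6 μg/mL: exceeds toxic threshold.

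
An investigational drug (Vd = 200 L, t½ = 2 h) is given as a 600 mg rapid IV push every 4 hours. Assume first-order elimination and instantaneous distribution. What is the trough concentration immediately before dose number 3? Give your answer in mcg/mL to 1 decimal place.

f = (1/2)^(τ/t½) = (1/2)^(4/2) ≈ 0.2500.
C₀ = D/Vd = 600/200 ≈ 3.000 mcg/mL.
Before the 3rd dose, 2 doses have been given. Superposition: Cmin = C₀·(f + f²).
≈ 3.000 × (0.2500 + 0.0625) ≈ 3.000 × 0.3125 ≈ 0.938 mcg/mL.

0.9 mcg/mL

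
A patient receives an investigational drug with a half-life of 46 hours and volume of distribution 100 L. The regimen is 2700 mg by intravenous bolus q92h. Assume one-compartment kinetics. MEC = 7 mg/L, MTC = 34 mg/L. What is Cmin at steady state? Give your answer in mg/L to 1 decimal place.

τ = 92 h = 2 half-lives, so f = (1/2)^2 = 0.25.
At steady state, R = 1/(1 − 0.25) = 4/3.
Single-dose peak C₀ = D/Vd = 2700/100 = 27 mg/L.
Steady-state peak Cmax,ss = C₀·R = 27 × 4/3 ≈ 36.000 mg/L.
Steady-state trough Cmin,ss = Cmax,ss·f ≈ 36.000 × 0.25 ≈ 9.000 mg/L.
Trough 9.0 mg/L vs MEC 7 mg/L: adequate.

9.0 mg/L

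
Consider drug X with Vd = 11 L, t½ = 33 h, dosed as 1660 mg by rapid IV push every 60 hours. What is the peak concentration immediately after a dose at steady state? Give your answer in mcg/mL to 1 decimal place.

210.6 mcg/mL

τ/t½ = 60/33 ≈ 1.8182, so fraction remaining f = (1/2)^(60/33) ≈ 0.2836.
At steady state, accumulation factor R = 1/(1 − e^(−kτ)) ≈ 1.3959.
Single-dose peak C₀ = D/Vd = 1660/11 ≈ 150.909 mcg/mL.
Cmax,ss = C₀/(1 − f) ≈ 150.909/0.7164 ≈ 210.649 mcg/mL.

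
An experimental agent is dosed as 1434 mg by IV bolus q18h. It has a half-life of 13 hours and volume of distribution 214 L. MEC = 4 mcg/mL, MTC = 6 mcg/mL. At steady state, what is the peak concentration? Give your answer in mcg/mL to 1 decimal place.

Over one 18-h interval, 18/13 ≈ 1.3846 half-lives elapse, leaving f ≈ 0.3830 of each dose.
Accumulation ratio R = 1/(1 − f) ≈ 1/0.6170 ≈ 1.6207.
Each bolus raises the concentration by D/Vd = 1434/214 ≈ 6.701 mcg/mL.
Steady-state peak Cmax,ss = C₀·R ≈ 6.701 × 1.6207 ≈ 10.860 mcg/mL.
Peak 10.9 mcg/mL vs MTC 6 mcg/mL: exceeds toxic threshold.

10.9 mcg/mL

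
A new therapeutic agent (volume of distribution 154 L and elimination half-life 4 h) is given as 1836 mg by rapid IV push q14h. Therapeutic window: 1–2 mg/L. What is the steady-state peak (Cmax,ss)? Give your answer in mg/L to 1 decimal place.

13.1 mg/L

Over one 14-h interval, 14/4 ≈ 3.5 half-lives elapse, leaving f ≈ 0.0884 of each dose.
At steady state, accumulation factor R = 1/(1 − e^(−kτ)) ≈ 1.0970.
Single-dose peak C₀ = D/Vd = 1836/154 ≈ 11.922 mg/L.
Steady-state peak Cmax,ss = C₀·R ≈ 11.922 × 1.0970 ≈ 13.078 mg/L.
Peak 13.1 mg/L vs MTC 2 mg/L: exceeds toxic threshold.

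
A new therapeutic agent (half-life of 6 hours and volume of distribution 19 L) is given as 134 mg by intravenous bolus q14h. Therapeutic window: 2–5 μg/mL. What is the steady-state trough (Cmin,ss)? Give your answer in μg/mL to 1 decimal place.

1.7 μg/mL

τ/t½ = 14/6 ≈ 2.3333, so fraction remaining f = (1/2)^(14/6) ≈ 0.1984.
Accumulation ratio R = 1/(1 − f) ≈ 1/0.8016 ≈ 1.2475.
Each bolus raises the concentration by D/Vd = 134/19 ≈ 7.053 μg/mL.
Steady-state peak Cmax,ss = C₀·R ≈ 7.053 × 1.2475 ≈ 8.799 μg/mL.
Steady-state trough Cmin,ss = Cmax,ss·f ≈ 8.799 × 0.1984 ≈ 1.746 μg/mL.
Trough 1.7 μg/mL vs MEC 2 μg/mL: subtherapeutic.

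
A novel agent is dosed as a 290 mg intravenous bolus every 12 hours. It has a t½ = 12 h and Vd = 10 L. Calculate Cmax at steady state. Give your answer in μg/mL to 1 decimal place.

58.0 μg/mL

The dosing interval is 1 half-life, so f = 2^(−1) = 0.5.
Accumulation ratio R = 1/(1 − f) = 1/0.5 = 2/1.
Single-dose peak C₀ = D/Vd = 290/10 = 29 μg/mL.
Steady-state peak Cmax,ss = C₀·R = 29 × 2/1 ≈ 58.000 μg/mL.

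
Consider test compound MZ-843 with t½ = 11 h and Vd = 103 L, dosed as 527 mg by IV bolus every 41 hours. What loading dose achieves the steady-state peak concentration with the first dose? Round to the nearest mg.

f = (1/2)^(41/11) ≈ 0.075506; accumulation ratio R = 1/(1−f) ≈ 1.08167.
Loading dose to hit Cmax,ss on first dose: D_load = D_maint·R ≈ 527 × 1.08167 ≈ 570.04 mg.

570 mg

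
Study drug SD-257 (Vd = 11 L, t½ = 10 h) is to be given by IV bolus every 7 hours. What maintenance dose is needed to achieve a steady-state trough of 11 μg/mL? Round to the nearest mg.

76 mg

τ/t½ = 7/10 ≈ 0.7, so f = (1/2)^(7/10) ≈ 0.615572.
Cmin,ss = (D/Vd)·f/(1−f), so D = Cmin,ss·Vd·(1−f)/f.
D = 11 × 11 × (1−f)/f ≈ 11 × 11 × 0.62451 ≈ 75.57 mg.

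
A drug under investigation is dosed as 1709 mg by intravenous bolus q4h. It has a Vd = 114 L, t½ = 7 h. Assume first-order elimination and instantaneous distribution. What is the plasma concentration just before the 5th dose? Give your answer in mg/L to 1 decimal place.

24.5 mg/L

f = (1/2)^(τ/t½) = (1/2)^(4/7) ≈ 0.6730.
C₀ = D/Vd = 1709/114 ≈ 14.991 mg/L.
Before the 5th dose, 4 doses have been given. Superposition: Cmin = C₀·(f + f² + … + f^4).
≈ 14.991 × (0.6730 + 0.4529 + 0.3048 + 0.2051) ≈ 14.991 × 1.6358 ≈ 24.522 mg/L.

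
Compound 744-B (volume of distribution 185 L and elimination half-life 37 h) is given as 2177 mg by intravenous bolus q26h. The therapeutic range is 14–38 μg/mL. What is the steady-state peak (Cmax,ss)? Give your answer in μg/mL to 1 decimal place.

Over one 26-h interval, 26/37 ≈ 0.7027 half-lives elapse, leaving f ≈ 0.6144 of each dose.
At steady state, accumulation factor R = 1/(1 − e^(−kτ)) ≈ 2.5934.
Each bolus raises the concentration by D/Vd = 2177/185 ≈ 11.768 μg/mL.
Cmax,ss = C₀/(1 − f) ≈ 11.768/0.3856 ≈ 30.519 μg/mL.
Peak 30.5 μg/mL vs MTC 38 μg/mL: below toxic threshold.

30.5 μg/mL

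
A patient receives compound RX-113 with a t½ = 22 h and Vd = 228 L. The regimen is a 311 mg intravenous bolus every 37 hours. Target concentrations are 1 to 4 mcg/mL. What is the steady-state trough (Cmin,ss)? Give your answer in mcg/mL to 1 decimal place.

k = ln2/t½ = ln2/22 ≈ 0.031507 h⁻¹; fraction remaining f = e^(−kτ) = e^(−0.031507×37) ≈ 0.3117.
At steady state, accumulation factor R = 1/(1 − e^(−kτ)) ≈ 1.4529.
Each bolus raises the concentration by D/Vd = 311/228 ≈ 1.364 mcg/mL.
Steady-state peak Cmax,ss = C₀·R ≈ 1.364 × 1.4529 ≈ 1.982 mcg/mL.
Steady-state trough Cmin,ss = Cmax,ss·f ≈ 1.982 × 0.3117 ≈ 0.618 mcg/mL.
Trough 0.6 mcg/mL vs MEC 1 mcg/mL: subtherapeutic.

0.6 mcg/mL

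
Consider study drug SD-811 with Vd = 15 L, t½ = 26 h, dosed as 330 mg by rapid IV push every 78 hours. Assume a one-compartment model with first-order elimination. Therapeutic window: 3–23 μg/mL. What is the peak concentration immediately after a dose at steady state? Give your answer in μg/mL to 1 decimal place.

25.1 μg/mL

τ = 78 h = 3 half-lives, so f = (1/2)^3 = 0.125.
Accumulation ratio R = 1/(1 − f) = 1/0.875 = 8/7.
Single-dose peak C₀ = D/Vd = 330/15 = 22 μg/mL.
Steady-state peak Cmax,ss = C₀·R = 22 × 8/7 ≈ 25.143 μg/mL.
Peak 25.1 μg/mL vs MTC 23 μg/mL: exceeds toxic threshold.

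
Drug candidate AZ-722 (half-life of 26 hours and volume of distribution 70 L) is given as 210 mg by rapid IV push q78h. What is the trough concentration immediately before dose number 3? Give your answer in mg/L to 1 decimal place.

f = (1/2)^(τ/t½) = (1/2)^(78/26) ≈ 0.1250.
C₀ = D/Vd = 210/70 ≈ 3.000 mg/L.
Before the 3rd dose, 2 doses have been given. Superposition: Cmin = C₀·(f + f²).
≈ 3.000 × (0.1250 + 0.0156) ≈ 3.000 × 0.1406 ≈ 0.422 mg/L.

0.4 mg/L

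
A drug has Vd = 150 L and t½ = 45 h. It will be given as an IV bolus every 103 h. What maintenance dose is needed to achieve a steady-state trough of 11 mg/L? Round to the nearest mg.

6413 mg

τ/t½ = 103/45 ≈ 2.2889, so f = (1/2)^(103/45) ≈ 0.204633.
Cmin,ss = (D/Vd)·f/(1−f), so D = Cmin,ss·Vd·(1−f)/f.
D = 11 × 150 × (1−f)/f ≈ 11 × 150 × 3.88680 ≈ 6413.22 mg.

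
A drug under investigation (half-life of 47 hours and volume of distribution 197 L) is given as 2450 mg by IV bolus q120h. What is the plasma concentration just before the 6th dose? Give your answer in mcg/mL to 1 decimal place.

2.6 mcg/mL

f = (1/2)^(τ/t½) = (1/2)^(120/47) ≈ 0.1704.
C₀ = D/Vd = 2450/197 ≈ 12.437 mcg/mL.
Before the 6th dose, 5 doses have been given. Superposition: Cmin = C₀·(f + f² + … + f^5).
≈ 12.437 × (0.1704 + 0.0290 + 0.0049 + 0.0008 + 0.0001) ≈ 12.437 × 0.2052 ≈ 2.552 mcg/mL.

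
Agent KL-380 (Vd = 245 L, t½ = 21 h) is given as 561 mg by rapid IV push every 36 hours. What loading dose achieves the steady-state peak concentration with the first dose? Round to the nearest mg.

f = (1/2)^(36/21) ≈ 0.304753; accumulation ratio R = 1/(1−f) ≈ 1.43834.
Loading dose to hit Cmax,ss on first dose: D_load = D_maint·R ≈ 561 × 1.43834 ≈ 806.91 mg.

807 mg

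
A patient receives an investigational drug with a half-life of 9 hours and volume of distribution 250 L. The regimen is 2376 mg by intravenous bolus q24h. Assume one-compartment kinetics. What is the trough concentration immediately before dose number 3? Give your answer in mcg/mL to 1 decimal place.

1.7 mcg/mL

f = (1/2)^(τ/t½) = (1/2)^(24/9) ≈ 0.1575.
C₀ = D/Vd = 2376/250 ≈ 9.504 mcg/mL.
Before the 3rd dose, 2 doses have been given. Superposition: Cmin = C₀·(f + f²).
≈ 9.504 × (0.1575 + 0.0248) ≈ 9.504 × 0.1823 ≈ 1.733 mcg/mL.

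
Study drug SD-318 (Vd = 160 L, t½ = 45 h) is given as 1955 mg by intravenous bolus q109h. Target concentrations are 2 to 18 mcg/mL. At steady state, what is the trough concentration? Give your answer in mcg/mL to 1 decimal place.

Over one 109-h interval, 109/45 ≈ 2.4222 half-lives elapse, leaving f ≈ 0.1866 of each dose.
Each bolus raises the concentration by D/Vd = 1955/160 ≈ 12.219 mcg/mL.
Steady-state trough Cmin,ss = C₀·f/(1−f) ≈ 12.219 × 0.1866/0.8134 ≈ 2.803 mcg/mL.
Trough 2.8 mcg/mL vs MEC 2 mcg/mL: adequate.

2.8 mcg/mL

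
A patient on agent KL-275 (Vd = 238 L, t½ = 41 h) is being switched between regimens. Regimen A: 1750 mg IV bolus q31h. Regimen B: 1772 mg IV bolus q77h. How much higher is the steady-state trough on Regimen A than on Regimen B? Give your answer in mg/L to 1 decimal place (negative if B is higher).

Regimen A: f = (1/2)^(31/41) ≈ 0.5921; Cmin,ss = (1750/238)·f/(1−f) ≈ 10.673 mg/L.
Regimen B: f = (1/2)^(77/41) ≈ 0.2721; Cmin,ss = (1772/238)·f/(1−f) ≈ 2.783 mg/L.
Difference ≈ 10.673 − 2.783 ≈ 7.890 mg/L.

7.9 mg/L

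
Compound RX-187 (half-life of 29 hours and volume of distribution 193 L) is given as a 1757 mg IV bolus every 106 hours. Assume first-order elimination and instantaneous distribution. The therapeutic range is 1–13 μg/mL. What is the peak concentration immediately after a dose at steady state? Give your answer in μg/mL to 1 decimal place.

9.9 μg/mL

τ/t½ = 106/29 ≈ 3.6552, so fraction remaining f = (1/2)^(106/29) ≈ 0.0794.
Accumulation ratio R = 1/(1 − f) ≈ 1/0.9206 ≈ 1.0862.
Single-dose peak C₀ = D/Vd = 1757/193 ≈ 9.104 μg/mL.
Cmax,ss = C₀/(1 − f) ≈ 9.104/0.9206 ≈ 9.889 μg/mL.
Peak 9.9 μg/mL vs MTC 13 μg/mL: below toxic threshold.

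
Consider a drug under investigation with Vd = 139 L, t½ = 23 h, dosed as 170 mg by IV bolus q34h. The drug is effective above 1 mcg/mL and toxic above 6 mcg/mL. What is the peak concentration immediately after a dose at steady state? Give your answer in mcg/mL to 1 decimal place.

τ/t½ = 34/23 ≈ 1.4783, so fraction remaining f = (1/2)^(34/23) ≈ 0.3589.
Accumulation ratio R = 1/(1 − f) ≈ 1/0.6411 ≈ 1.5598.
Single-dose peak C₀ = D/Vd = 170/139 ≈ 1.223 mcg/mL.
Steady-state peak Cmax,ss = C₀·R ≈ 1.223 × 1.5598 ≈ 1.908 mcg/mL.
Peak 1.9 mcg/mL vs MTC 6 mcg/mL: below toxic threshold.

1.9 mcg/mL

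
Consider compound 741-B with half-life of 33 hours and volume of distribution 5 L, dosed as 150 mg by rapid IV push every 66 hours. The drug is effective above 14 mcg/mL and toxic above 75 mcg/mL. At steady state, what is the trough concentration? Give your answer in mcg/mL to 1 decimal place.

10.0 mcg/mL

τ = 66 h = 2 half-lives, so f = (1/2)^2 = 0.25.
Accumulation ratio R = 1/(1 − f) = 1/0.75 = 4/3.
Single-dose peak C₀ = D/Vd = 150/5 = 30 mcg/mL.
Steady-state peak Cmax,ss = C₀·R = 30 × 4/3 ≈ 40.000 mcg/mL.
Steady-state trough Cmin,ss = Cmax,ss·f ≈ 40.000 × 0.25 ≈ 10.000 mcg/mL.
Trough 10.0 mcg/mL vs MEC 14 mcg/mL: subtherapeutic.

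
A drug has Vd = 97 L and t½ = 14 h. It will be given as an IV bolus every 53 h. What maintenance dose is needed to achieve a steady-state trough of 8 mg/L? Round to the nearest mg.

τ/t½ = 53/14 ≈ 3.7857, so f = (1/2)^(53/14) ≈ 0.072508.
Cmin,ss = (D/Vd)·f/(1−f), so D = Cmin,ss·Vd·(1−f)/f.
D = 8 × 97 × (1−f)/f ≈ 8 × 97 × 12.79158 ≈ 9926.27 mg.

9926 mg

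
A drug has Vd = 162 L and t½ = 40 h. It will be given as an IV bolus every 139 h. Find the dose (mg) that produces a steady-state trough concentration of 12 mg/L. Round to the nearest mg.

19672 mg

τ/t½ = 139/40 ≈ 3.475, so f = (1/2)^(139/40) ≈ 0.089933.
Cmin,ss = (D/Vd)·f/(1−f), so D = Cmin,ss·Vd·(1−f)/f.
D = 12 × 162 × (1−f)/f ≈ 12 × 162 × 10.11939 ≈ 19672.09 mg.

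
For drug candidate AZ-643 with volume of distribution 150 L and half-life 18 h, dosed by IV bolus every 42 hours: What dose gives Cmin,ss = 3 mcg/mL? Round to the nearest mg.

τ/t½ = 42/18 ≈ 2.3333, so f = (1/2)^(42/18) ≈ 0.198425.
Cmin,ss = (D/Vd)·f/(1−f), so D = Cmin,ss·Vd·(1−f)/f.
D = 3 × 150 × (1−f)/f ≈ 3 × 150 × 4.03969 ≈ 1817.86 mg.

1818 mg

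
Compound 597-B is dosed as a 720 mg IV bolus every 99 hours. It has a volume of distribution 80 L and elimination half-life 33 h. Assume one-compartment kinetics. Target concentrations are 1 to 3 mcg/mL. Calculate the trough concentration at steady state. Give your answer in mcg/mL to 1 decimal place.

1.3 mcg/mL

τ = 99 h = 3 half-lives, so f = (1/2)^3 = 0.125.
Accumulation ratio R = 1/(1 − f) = 1/0.875 = 8/7.
Single-dose peak C₀ = D/Vd = 720/80 = 9 mcg/mL.
Steady-state peak Cmax,ss = C₀·R = 9 × 8/7 ≈ 10.286 mcg/mL.
Steady-state trough Cmin,ss = Cmax,ss·f ≈ 10.286 × 0.125 ≈ 1.286 mcg/mL.
Trough 1.3 mcg/mL vs MEC 1 mcg/mL: adequate.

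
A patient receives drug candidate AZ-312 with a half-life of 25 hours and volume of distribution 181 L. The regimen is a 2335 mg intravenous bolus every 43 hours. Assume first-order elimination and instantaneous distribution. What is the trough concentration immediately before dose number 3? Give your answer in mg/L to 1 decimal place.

5.1 mg/L

f = (1/2)^(τ/t½) = (1/2)^(43/25) ≈ 0.3035.
C₀ = D/Vd = 2335/181 ≈ 12.901 mg/L.
Before the 3rd dose, 2 doses have been given. Superposition: Cmin = C₀·(f + f²).
≈ 12.901 × (0.3035 + 0.0921) ≈ 12.901 × 0.3956 ≈ 5.104 mg/L.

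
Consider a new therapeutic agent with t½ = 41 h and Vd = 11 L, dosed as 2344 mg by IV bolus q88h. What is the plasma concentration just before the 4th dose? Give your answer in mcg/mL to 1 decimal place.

f = (1/2)^(τ/t½) = (1/2)^(88/41) ≈ 0.2259.
C₀ = D/Vd = 2344/11 ≈ 213.091 mcg/mL.
Before the 4th dose, 3 doses have been given. Superposition: Cmin = C₀·(f + f² + … + f^3).
≈ 213.091 × (0.2259 + 0.0510 + 0.0115) ≈ 213.091 × 0.2884 ≈ 61.455 mcg/mL.

61.5 mcg/mL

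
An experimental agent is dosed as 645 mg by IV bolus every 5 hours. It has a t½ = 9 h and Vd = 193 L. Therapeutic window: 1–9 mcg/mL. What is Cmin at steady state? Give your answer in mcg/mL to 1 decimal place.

7.1 mcg/mL

τ/t½ = 5/9 ≈ 0.55556, so fraction remaining f = (1/2)^(5/9) ≈ 0.6804.
Accumulation ratio R = 1/(1 − f) ≈ 1/0.3196 ≈ 3.1289.
Single-dose peak C₀ = D/Vd = 645/193 ≈ 3.342 mcg/mL.
Steady-state peak Cmax,ss = C₀·R ≈ 3.342 × 3.1289 ≈ 10.457 mcg/mL.
Steady-state trough Cmin,ss = Cmax,ss·f ≈ 10.457 × 0.6804 ≈ 7.115 mcg/mL.
Trough 7.1 mcg/mL vs MEC 1 mcg/mL: adequate.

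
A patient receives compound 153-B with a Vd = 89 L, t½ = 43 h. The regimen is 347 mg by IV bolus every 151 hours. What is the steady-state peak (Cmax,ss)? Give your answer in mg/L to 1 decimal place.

4.3 mg/L

k = ln2/t½ = ln2/43 ≈ 0.016120 h⁻¹; fraction remaining f = e^(−kτ) = e^(−0.016120×151) ≈ 0.0877.
Accumulation ratio R = 1/(1 − f) ≈ 1/0.9123 ≈ 1.0961.
Each bolus raises the concentration by D/Vd = 347/89 ≈ 3.899 mg/L.
Cmax,ss = C₀/(1 − f) ≈ 3.899/0.9123 ≈ 4.274 mg/L.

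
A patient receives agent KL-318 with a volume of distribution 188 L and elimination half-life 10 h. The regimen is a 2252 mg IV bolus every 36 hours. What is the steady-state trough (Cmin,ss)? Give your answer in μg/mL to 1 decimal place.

Over one 36-h interval, 36/10 ≈ 3.6 half-lives elapse, leaving f ≈ 0.0825 of each dose.
At steady state, accumulation factor R = 1/(1 − e^(−kτ)) ≈ 1.0899.
Each bolus raises the concentration by D/Vd = 2252/188 ≈ 11.979 μg/mL.
Cmax,ss = C₀/(1 − f) ≈ 11.979/0.9175 ≈ 13.056 μg/mL.
Steady-state trough Cmin,ss = Cmax,ss·f ≈ 13.056 × 0.0825 ≈ 1.077 μg/mL.

1.1 μg/mL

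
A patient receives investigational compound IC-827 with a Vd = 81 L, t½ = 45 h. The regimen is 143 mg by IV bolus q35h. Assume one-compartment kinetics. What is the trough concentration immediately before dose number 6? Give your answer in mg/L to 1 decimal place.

f = (1/2)^(τ/t½) = (1/2)^(35/45) ≈ 0.5833.
C₀ = D/Vd = 143/81 ≈ 1.765 mg/L.
Before the 6th dose, 5 doses have been given. Superposition: Cmin = C₀·(f + f² + … + f^5).
≈ 1.765 × (0.5833 + 0.3402 + 0.1985 + 0.1158 + 0.0675) ≈ 1.765 × 1.3053 ≈ 2.304 mg/L.

2.3 mg/L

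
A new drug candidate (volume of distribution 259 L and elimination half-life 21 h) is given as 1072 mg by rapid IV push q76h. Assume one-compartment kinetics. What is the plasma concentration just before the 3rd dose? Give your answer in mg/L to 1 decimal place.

0.4 mg/L

f = (1/2)^(τ/t½) = (1/2)^(76/21) ≈ 0.0814.
C₀ = D/Vd = 1072/259 ≈ 4.139 mg/L.
Before the 3rd dose, 2 doses have been given. Superposition: Cmin = C₀·(f + f²).
≈ 4.139 × (0.0814 + 0.0066) ≈ 4.139 × 0.0880 ≈ 0.364 mg/L.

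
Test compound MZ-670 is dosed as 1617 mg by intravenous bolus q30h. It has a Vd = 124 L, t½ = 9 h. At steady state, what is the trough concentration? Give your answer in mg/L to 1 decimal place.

k = ln2/t½ = ln2/9 ≈ 0.077016 h⁻¹; fraction remaining f = e^(−kτ) = e^(−0.077016×30) ≈ 0.0992.
At steady state, accumulation factor R = 1/(1 − e^(−kτ)) ≈ 1.1101.
Single-dose peak C₀ = D/Vd = 1617/124 ≈ 13.040 mg/L.
Cmax,ss = C₀/(1 − f) ≈ 13.040/0.9008 ≈ 14.476 mg/L.
Steady-state trough Cmin,ss = Cmax,ss·f ≈ 14.476 × 0.0992 ≈ 1.436 mg/L.

1.4 mg/L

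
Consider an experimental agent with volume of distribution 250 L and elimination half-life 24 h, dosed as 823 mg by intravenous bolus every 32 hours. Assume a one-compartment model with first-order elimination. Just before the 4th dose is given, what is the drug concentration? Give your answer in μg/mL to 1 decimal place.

f = (1/2)^(τ/t½) = (1/2)^(32/24) ≈ 0.3969.
C₀ = D/Vd = 823/250 ≈ 3.292 μg/mL.
Before the 4th dose, 3 doses have been given. Superposition: Cmin = C₀·(f + f² + … + f^3).
≈ 3.292 × (0.3969 + 0.1575 + 0.0625) ≈ 3.292 × 0.6169 ≈ 2.031 μg/mL.

2.0 μg/mL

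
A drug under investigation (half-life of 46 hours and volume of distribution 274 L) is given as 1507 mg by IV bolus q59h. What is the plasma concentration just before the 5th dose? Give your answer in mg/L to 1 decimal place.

3.7 mg/L

f = (1/2)^(τ/t½) = (1/2)^(59/46) ≈ 0.4111.
C₀ = D/Vd = 1507/274 ≈ 5.500 mg/L.
Before the 5th dose, 4 doses have been given. Superposition: Cmin = C₀·(f + f² + … + f^4).
≈ 5.500 × (0.4111 + 0.1690 + 0.0695 + 0.0286) ≈ 5.500 × 0.6782 ≈ 3.730 mg/L.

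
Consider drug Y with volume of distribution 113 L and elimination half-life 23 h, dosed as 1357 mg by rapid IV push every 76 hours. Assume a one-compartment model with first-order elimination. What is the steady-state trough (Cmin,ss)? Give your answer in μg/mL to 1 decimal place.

k = ln2/t½ = ln2/23 ≈ 0.030137 h⁻¹; fraction remaining f = e^(−kτ) = e^(−0.030137×76) ≈ 0.1012.
At steady state, accumulation factor R = 1/(1 − e^(−kτ)) ≈ 1.1126.
Each bolus raises the concentration by D/Vd = 1357/113 ≈ 12.009 μg/mL.
Cmax,ss = C₀/(1 − f) ≈ 12.009/0.8988 ≈ 13.361 μg/mL.
One interval later, Cmin,ss = Cmax,ss·e^(−kτ) ≈ 13.361 × 0.1012 ≈ 1.352 μg/mL.

1.4 μg/mL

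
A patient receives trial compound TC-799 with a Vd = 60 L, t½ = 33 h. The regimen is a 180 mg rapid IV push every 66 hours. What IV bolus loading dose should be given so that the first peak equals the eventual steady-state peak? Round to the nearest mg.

240 mg

f = (1/2)^(66/33) ≈ 0.250000; accumulation ratio R = 1/(1−f) ≈ 1.33333.
Loading dose to hit Cmax,ss on first dose: D_load = D_maint·R ≈ 180 × 1.33333 ≈ 240.00 mg.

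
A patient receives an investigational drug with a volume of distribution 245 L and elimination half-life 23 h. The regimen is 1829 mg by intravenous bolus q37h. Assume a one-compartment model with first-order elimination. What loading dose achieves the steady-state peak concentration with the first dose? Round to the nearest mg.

2721 mg

f = (1/2)^(37/23) ≈ 0.327895; accumulation ratio R = 1/(1−f) ≈ 1.48786.
Loading dose to hit Cmax,ss on first dose: D_load = D_maint·R ≈ 1829 × 1.48786 ≈ 2721.30 mg.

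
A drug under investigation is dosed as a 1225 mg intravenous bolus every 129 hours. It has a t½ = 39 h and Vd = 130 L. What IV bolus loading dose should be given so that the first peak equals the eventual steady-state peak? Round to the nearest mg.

f = (1/2)^(129/39) ≈ 0.100992; accumulation ratio R = 1/(1−f) ≈ 1.11234.
Loading dose to hit Cmax,ss on first dose: D_load = D_maint·R ≈ 1225 × 1.11234 ≈ 1362.62 mg.

1363 mg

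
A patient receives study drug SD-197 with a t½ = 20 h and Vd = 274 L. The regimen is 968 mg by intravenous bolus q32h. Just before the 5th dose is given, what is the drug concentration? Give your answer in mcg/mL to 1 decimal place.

f = (1/2)^(τ/t½) = (1/2)^(32/20) ≈ 0.3299.
C₀ = D/Vd = 968/274 ≈ 3.533 mcg/mL.
Before the 5th dose, 4 doses have been given. Superposition: Cmin = C₀·(f + f² + … + f^4).
≈ 3.533 × (0.3299 + 0.1088 + 0.0359 + 0.0118) ≈ 3.533 × 0.4864 ≈ 1.718 mcg/mL.

1.7 mcg/mL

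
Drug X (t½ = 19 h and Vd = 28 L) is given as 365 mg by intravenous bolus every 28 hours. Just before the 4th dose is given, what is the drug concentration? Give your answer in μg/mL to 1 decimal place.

7.0 μg/mL

f = (1/2)^(τ/t½) = (1/2)^(28/19) ≈ 0.3601.
C₀ = D/Vd = 365/28 ≈ 13.036 μg/mL.
Before the 4th dose, 3 doses have been given. Superposition: Cmin = C₀·(f + f² + … + f^3).
≈ 13.036 × (0.3601 + 0.1297 + 0.0467) ≈ 13.036 × 0.5365 ≈ 6.994 μg/mL.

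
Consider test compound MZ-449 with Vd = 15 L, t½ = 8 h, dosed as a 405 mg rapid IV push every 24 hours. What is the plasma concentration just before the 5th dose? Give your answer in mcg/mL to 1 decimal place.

3.9 mcg/mL

f = (1/2)^(τ/t½) = (1/2)^(24/8) ≈ 0.1250.
C₀ = D/Vd = 405/15 ≈ 27.000 mcg/mL.
Before the 5th dose, 4 doses have been given. Superposition: Cmin = C₀·(f + f² + … + f^4).
≈ 27.000 × (0.1250 + 0.0156 + 0.0020 + 0.0002) ≈ 27.000 × 0.1428 ≈ 3.856 mcg/mL.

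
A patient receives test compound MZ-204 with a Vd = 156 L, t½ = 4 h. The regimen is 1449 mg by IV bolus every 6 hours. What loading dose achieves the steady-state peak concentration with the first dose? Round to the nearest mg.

f = (1/2)^(6/4) ≈ 0.353553; accumulation ratio R = 1/(1−f) ≈ 1.54692.
Loading dose to hit Cmax,ss on first dose: D_load = D_maint·R ≈ 1449 × 1.54692 ≈ 2241.49 mg.

2241 mg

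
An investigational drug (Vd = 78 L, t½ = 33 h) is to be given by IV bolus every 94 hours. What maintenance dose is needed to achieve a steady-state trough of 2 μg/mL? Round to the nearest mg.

968 mg

τ/t½ = 94/33 ≈ 2.8485, so f = (1/2)^(94/33) ≈ 0.138842.
Cmin,ss = (D/Vd)·f/(1−f), so D = Cmin,ss·Vd·(1−f)/f.
D = 2 × 78 × (1−f)/f ≈ 2 × 78 × 6.20243 ≈ 967.58 mg.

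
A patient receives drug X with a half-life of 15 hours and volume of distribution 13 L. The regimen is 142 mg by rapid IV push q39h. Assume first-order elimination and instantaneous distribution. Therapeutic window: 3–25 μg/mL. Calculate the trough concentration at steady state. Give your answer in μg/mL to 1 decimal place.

2.2 μg/mL

Over one 39-h interval, 39/15 ≈ 2.6 half-lives elapse, leaving f ≈ 0.1649 of each dose.
At steady state, accumulation factor R = 1/(1 − e^(−kτ)) ≈ 1.1975.
Each bolus raises the concentration by D/Vd = 142/13 ≈ 10.923 μg/mL.
Cmax,ss = C₀/(1 − f) ≈ 10.923/0.8351 ≈ 13.080 μg/mL.
Steady-state trough Cmin,ss = Cmax,ss·f ≈ 13.080 × 0.1649 ≈ 2.157 μg/mL.
Trough 2.2 μg/mL vs MEC 3 μg/mL: subtherapeutic.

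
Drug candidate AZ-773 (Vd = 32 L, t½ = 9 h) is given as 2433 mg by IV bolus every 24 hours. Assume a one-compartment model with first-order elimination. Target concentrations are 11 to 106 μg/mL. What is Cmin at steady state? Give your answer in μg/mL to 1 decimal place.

14.2 μg/mL

Over one 24-h interval, 24/9 ≈ 2.6667 half-lives elapse, leaving f ≈ 0.1575 of each dose.
Accumulation ratio R = 1/(1 − f) ≈ 1/0.8425 ≈ 1.1869.
Single-dose peak C₀ = D/Vd = 2433/32 ≈ 76.031 μg/mL.
Steady-state peak Cmax,ss = C₀·R ≈ 76.031 × 1.1869 ≈ 90.241 μg/mL.
One interval later, Cmin,ss = Cmax,ss·e^(−kτ) ≈ 90.241 × 0.1575 ≈ 14.213 μg/mL.
Trough 14.2 μg/mL vs MEC 11 μg/mL: adequate.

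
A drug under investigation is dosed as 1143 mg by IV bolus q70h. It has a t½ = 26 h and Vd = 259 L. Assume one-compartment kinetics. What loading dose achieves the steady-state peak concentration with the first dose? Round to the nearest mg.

1352 mg

f = (1/2)^(70/26) ≈ 0.154716; accumulation ratio R = 1/(1−f) ≈ 1.18303.
Loading dose to hit Cmax,ss on first dose: D_load = D_maint·R ≈ 1143 × 1.18303 ≈ 1352.20 mg.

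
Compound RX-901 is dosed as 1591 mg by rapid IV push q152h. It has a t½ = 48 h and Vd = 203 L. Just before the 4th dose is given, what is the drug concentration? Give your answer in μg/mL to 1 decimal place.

f = (1/2)^(τ/t½) = (1/2)^(152/48) ≈ 0.1114.
C₀ = D/Vd = 1591/203 ≈ 7.837 μg/mL.
Before the 4th dose, 3 doses have been given. Superposition: Cmin = C₀·(f + f² + … + f^3).
≈ 7.837 × (0.1114 + 0.0124 + 0.0014) ≈ 7.837 × 0.1252 ≈ 0.981 μg/mL.

1.0 μg/mL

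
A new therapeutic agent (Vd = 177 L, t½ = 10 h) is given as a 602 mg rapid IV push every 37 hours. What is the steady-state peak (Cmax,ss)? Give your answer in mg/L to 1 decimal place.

τ/t½ = 37/10 ≈ 3.7, so fraction remaining f = (1/2)^(37/10) ≈ 0.0769.
At steady state, accumulation factor R = 1/(1 − e^(−kτ)) ≈ 1.0833.
Single-dose peak C₀ = D/Vd = 602/177 ≈ 3.401 mg/L.
Steady-state peak Cmax,ss = C₀·R ≈ 3.401 × 1.0833 ≈ 3.684 mg/L.

3.7 mg/L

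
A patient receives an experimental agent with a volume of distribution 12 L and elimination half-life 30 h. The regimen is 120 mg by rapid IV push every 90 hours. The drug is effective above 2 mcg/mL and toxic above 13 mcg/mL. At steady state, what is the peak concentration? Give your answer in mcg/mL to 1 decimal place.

The dosing interval is 3 half-lives, so f = 2^(−3) = 0.125.
Accumulation ratio R = 1/(1 − f) = 1/0.875 = 8/7.
Single-dose peak C₀ = D/Vd = 120/12 = 10 mcg/mL.
Steady-state peak Cmax,ss = C₀·R = 10 × 8/7 ≈ 11.429 mcg/mL.
Peak 11.4 mcg/mL vs MTC 13 mcg/mL: below toxic threshold.

11.4 mcg/mL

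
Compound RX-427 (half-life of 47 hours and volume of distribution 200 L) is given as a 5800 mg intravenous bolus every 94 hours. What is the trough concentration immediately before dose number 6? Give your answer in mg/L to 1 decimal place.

f = (1/2)^(τ/t½) = (1/2)^(94/47) ≈ 0.2500.
C₀ = D/Vd = 5800/200 ≈ 29.000 mg/L.
Before the 6th dose, 5 doses have been given. Superposition: Cmin = C₀·(f + f² + … + f^5).
≈ 29.000 × (0.2500 + 0.0625 + 0.0156 + 0.0039 + 0.0010) ≈ 29.000 × 0.3330 ≈ 9.657 mg/L.

9.7 mg/L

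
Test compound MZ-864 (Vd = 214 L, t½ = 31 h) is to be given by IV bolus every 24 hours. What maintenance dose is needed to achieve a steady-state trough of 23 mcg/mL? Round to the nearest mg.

3496 mg

τ/t½ = 24/31 ≈ 0.77419, so f = (1/2)^(24/31) ≈ 0.584715.
Cmin,ss = (D/Vd)·f/(1−f), so D = Cmin,ss·Vd·(1−f)/f.
D = 23 × 214 × (1−f)/f ≈ 23 × 214 × 0.71023 ≈ 3495.75 mg.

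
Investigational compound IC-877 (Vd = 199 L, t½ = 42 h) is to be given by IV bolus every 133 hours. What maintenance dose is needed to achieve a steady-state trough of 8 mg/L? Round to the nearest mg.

12704 mg

τ/t½ = 133/42 ≈ 3.1667, so f = (1/2)^(133/42) ≈ 0.111362.
Cmin,ss = (D/Vd)·f/(1−f), so D = Cmin,ss·Vd·(1−f)/f.
D = 8 × 199 × (1−f)/f ≈ 8 × 199 × 7.97972 ≈ 12703.71 mg.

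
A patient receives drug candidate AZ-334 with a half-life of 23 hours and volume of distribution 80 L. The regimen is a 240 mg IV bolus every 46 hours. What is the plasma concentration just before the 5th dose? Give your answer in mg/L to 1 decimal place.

1.0 mg/L

f = (1/2)^(τ/t½) = (1/2)^(46/23) ≈ 0.2500.
C₀ = D/Vd = 240/80 ≈ 3.000 mg/L.
Before the 5th dose, 4 doses have been given. Superposition: Cmin = C₀·(f + f² + … + f^4).
≈ 3.000 × (0.2500 + 0.0625 + 0.0156 + 0.0039) ≈ 3.000 × 0.3320 ≈ 0.996 mg/L.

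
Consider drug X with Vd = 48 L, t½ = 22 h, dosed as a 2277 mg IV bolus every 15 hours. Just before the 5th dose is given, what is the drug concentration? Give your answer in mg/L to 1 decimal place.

66.7 mg/L

f = (1/2)^(τ/t½) = (1/2)^(15/22) ≈ 0.6234.
C₀ = D/Vd = 2277/48 ≈ 47.438 mg/L.
Before the 5th dose, 4 doses have been given. Superposition: Cmin = C₀·(f + f² + … + f^4).
≈ 47.438 × (0.6234 + 0.3886 + 0.2423 + 0.1510) ≈ 47.438 × 1.4053 ≈ 66.665 mg/L.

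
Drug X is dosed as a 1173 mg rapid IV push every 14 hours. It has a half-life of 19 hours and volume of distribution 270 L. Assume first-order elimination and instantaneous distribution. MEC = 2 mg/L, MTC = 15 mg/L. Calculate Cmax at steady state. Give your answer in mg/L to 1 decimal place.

Over one 14-h interval, 14/19 ≈ 0.73684 half-lives elapse, leaving f ≈ 0.6001 of each dose.
At steady state, accumulation factor R = 1/(1 − e^(−kτ)) ≈ 2.5006.
Each bolus raises the concentration by D/Vd = 1173/270 ≈ 4.344 mg/L.
Steady-state peak Cmax,ss = C₀·R ≈ 4.344 × 2.5006 ≈ 10.863 mg/L.
Peak 10.9 mg/L vs MTC 15 mg/L: below toxic threshold.

10.9 mg/L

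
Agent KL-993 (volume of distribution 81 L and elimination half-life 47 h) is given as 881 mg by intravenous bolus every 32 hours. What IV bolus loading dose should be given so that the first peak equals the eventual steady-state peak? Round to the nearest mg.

f = (1/2)^(32/47) ≈ 0.623797; accumulation ratio R = 1/(1−f) ≈ 2.65814.
Loading dose to hit Cmax,ss on first dose: D_load = D_maint·R ≈ 881 × 2.65814 ≈ 2341.82 mg.

2342 mg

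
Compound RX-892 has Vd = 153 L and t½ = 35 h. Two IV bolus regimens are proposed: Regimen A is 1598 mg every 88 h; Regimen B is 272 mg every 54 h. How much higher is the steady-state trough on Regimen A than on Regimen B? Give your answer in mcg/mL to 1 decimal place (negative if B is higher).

Regimen A: f = (1/2)^(88/35) ≈ 0.1750; Cmin,ss = (1598/153)·f/(1−f) ≈ 2.215 mcg/mL.
Regimen B: f = (1/2)^(54/35) ≈ 0.3432; Cmin,ss = (272/153)·f/(1−f) ≈ 0.929 mcg/mL.
Difference ≈ 2.215 − 0.929 ≈ 1.286 mcg/mL.

1.3 mcg/mL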